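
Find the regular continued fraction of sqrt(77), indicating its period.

[8; (1, 3, 2, 3, 1, 16)]

Write x_i = (sqrt(77) + m_i)/d_i with (m_0, d_0) = (0, 1). a_0 = floor(sqrt(77)) = 8, since 8^2 = 64 <= 77 < 81 = 9^2.
Iterate m_{i+1} = d_i*a_i - m_i, d_{i+1} = (77 - m_{i+1}^2)/d_i, a_{i+1} = floor((a_0 + m_{i+1})/d_{i+1}):
  m_1 = 1*8 - 0 = 8, d_1 = (77 - 8^2)/1 = 13/1 = 13, a_1 = floor((8 + 8)/13) = 1.
  m_2 = 13*1 - 8 = 5, d_2 = (77 - 5^2)/13 = 52/13 = 4, a_2 = floor((8 + 5)/4) = 3.
  m_3 = 4*3 - 5 = 7, d_3 = (77 - 7^2)/4 = 28/4 = 7, a_3 = floor((8 + 7)/7) = 2.
  m_4 = 7*2 - 7 = 7, d_4 = (77 - 7^2)/7 = 28/7 = 4, a_4 = floor((8 + 7)/4) = 3.
  m_5 = 4*3 - 7 = 5, d_5 = (77 - 5^2)/4 = 52/4 = 13, a_5 = floor((8 + 5)/13) = 1.
  m_6 = 13*1 - 5 = 8, d_6 = (77 - 8^2)/13 = 13/13 = 1, a_6 = floor((8 + 8)/1) = 16.
  m_7 = 1*16 - 8 = 8, d_7 = (77 - 8^2)/1 = 13/1 = 13: (m_7, d_7) = (m_1, d_1) = (8, 13), so from here the quotients repeat a_1, ..., a_6; the period length is 6.
Hence the expansion of sqrt(77) is a_0 = 8 followed by the repeating block 1, 3, 2, 3, 1, 16 (period 6).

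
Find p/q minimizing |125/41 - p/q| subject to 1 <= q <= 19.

58/19

Expand x = 125/41 as a continued fraction with the Euclidean algorithm:
  125 = 3*41 + 2, so a_0 = 3.
  41 = 20*2 + 1, so a_1 = 20.
  2 = 2*1 + 0, so a_2 = 2.
so x = [3; 20, 2].
Convergents (p_i = a_i*p_{i-1} + p_{i-2}, q_i = a_i*q_{i-1} + q_{i-2} with p_{-2}=0, p_{-1}=1, q_{-2}=1, q_{-1}=0), until the denominator exceeds 19:
  i=0: a_0=3, p_0 = 3*1 + 0 = 3, q_0 = 3*0 + 1 = 1.
  i=1: a_1=20, p_1 = 20*3 + 1 = 61, q_1 = 20*1 + 0 = 20.
q_1 = 20 > 19, so the last convergent with denominator <= 19 is p_0/q_0 = 3/1.
The closest fraction with denominator <= 19 is either p_0/q_0 or the intermediate fraction (k*p_0 + p_{-1})/(k*q_0 + q_{-1}) with the largest k >= 1 whose denominator stays <= 19; these approach x as k grows, and every other convergent or intermediate fraction in range is farther away.
Largest k: floor((19 - q_{-1})/q_0) = floor((19 - 0)/1) = 19 (using the seeds p_{-1} = 1, q_{-1} = 0).
That gives (19*3 + 1)/(19*1 + 0) = 58/19.
Compare the errors: |x - 3/1| = |125*1 - 3*41|/(41*1) = 2/41, and |x - 58/19| = |125*19 - 58*41|/(41*19) = 3/779.
Cross-multiplying, 3*41 = 123 < 1558 = 2*779, so 3/779 is smaller: the intermediate fraction 58/19 is closer to x than 3/1.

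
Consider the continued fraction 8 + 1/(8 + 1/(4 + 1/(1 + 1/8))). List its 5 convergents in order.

Using the convergent recurrence p_i = a_i*p_{i-1} + p_{i-2}, q_i = a_i*q_{i-1} + q_{i-2} with p_{-2}=0, p_{-1}=1, q_{-2}=1, q_{-1}=0:
  i=0: a_0=8, p_0 = 8*1 + 0 = 8, q_0 = 8*0 + 1 = 1.
  i=1: a_1=8, p_1 = 8*8 + 1 = 65, q_1 = 8*1 + 0 = 8.
  i=2: a_2=4, p_2 = 4*65 + 8 = 268, q_2 = 4*8 + 1 = 33.
  i=3: a_3=1, p_3 = 1*268 + 65 = 333, q_3 = 1*33 + 8 = 41.
  i=4: a_4=8, p_4 = 8*333 + 268 = 2932, q_4 = 8*41 + 33 = 361.

8/1, 65/8, 268/33, 333/41, 2932/361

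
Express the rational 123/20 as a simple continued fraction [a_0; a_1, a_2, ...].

Run the Euclidean algorithm on 123 and 20; the successive quotients are the partial quotients a_0, a_1, ... (each step inverts the fractional part left over by the previous one):
  123 = 6*20 + 3, so a_0 = 6.
  20 = 6*3 + 2, so a_1 = 6.
  3 = 1*2 + 1, so a_2 = 1.
  2 = 2*1 + 0, so a_3 = 2.
The remainder reaches 0 after 4 divisions, so the expansion has 4 partial quotients, read off in order.

[6; 6, 1, 2]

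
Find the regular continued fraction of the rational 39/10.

[3; 1, 9]

Run the Euclidean algorithm on 39 and 10; the successive quotients are the partial quotients a_0, a_1, ... (each step inverts the fractional part left over by the previous one):
  39 = 3*10 + 9, so a_0 = 3.
  10 = 1*9 + 1, so a_1 = 1.
  9 = 9*1 + 0, so a_2 = 9.
The remainder reaches 0 after 3 divisions, so the expansion has 3 partial quotients, read off in order.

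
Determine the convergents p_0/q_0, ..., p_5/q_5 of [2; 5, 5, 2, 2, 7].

2/1, 11/5, 57/26, 125/57, 307/140, 2274/1037

Using the convergent recurrence p_i = a_i*p_{i-1} + p_{i-2}, q_i = a_i*q_{i-1} + q_{i-2} with p_{-2}=0, p_{-1}=1, q_{-2}=1, q_{-1}=0:
  i=0: a_0=2, p_0 = 2*1 + 0 = 2, q_0 = 2*0 + 1 = 1.
  i=1: a_1=5, p_1 = 5*2 + 1 = 11, q_1 = 5*1 + 0 = 5.
  i=2: a_2=5, p_2 = 5*11 + 2 = 57, q_2 = 5*5 + 1 = 26.
  i=3: a_3=2, p_3 = 2*57 + 11 = 125, q_3 = 2*26 + 5 = 57.
  i=4: a_4=2, p_4 = 2*125 + 57 = 307, q_4 = 2*57 + 26 = 140.
  i=5: a_5=7, p_5 = 7*307 + 125 = 2274, q_5 = 7*140 + 57 = 1037.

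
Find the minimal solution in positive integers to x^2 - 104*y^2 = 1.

First expand sqrt(104) as a continued fraction. With x_i = (sqrt(104) + m_i)/d_i and (m_0, d_0) = (0, 1): a_0 = floor(sqrt(104)) = 10, since 10^2 = 100 <= 104 < 121 = 11^2.
Iterate m_{i+1} = d_i*a_i - m_i, d_{i+1} = (104 - m_{i+1}^2)/d_i, a_{i+1} = floor((a_0 + m_{i+1})/d_{i+1}):
  m_1 = 1*10 - 0 = 10, d_1 = (104 - 10^2)/1 = 4/1 = 4, a_1 = floor((10 + 10)/4) = 5.
  m_2 = 4*5 - 10 = 10, d_2 = (104 - 10^2)/4 = 4/4 = 1, a_2 = floor((10 + 10)/1) = 20.
  m_3 = 1*20 - 10 = 10, d_3 = (104 - 10^2)/1 = 4/1 = 4: (m_3, d_3) = (m_1, d_1) = (10, 4), so from here the quotients repeat a_1, a_2; the period length is 2.
So sqrt(104) = [10; (5, 20)] with period length k = 2.
k is even, so the fundamental solution of x^2 - 104y^2 = 1 is (p_{k-1}, q_{k-1}) = (p_1, q_1); compute convergents through index 1.
Convergents (p_i = a_i*p_{i-1} + p_{i-2}, q_i = a_i*q_{i-1} + q_{i-2} with p_{-2}=0, p_{-1}=1, q_{-2}=1, q_{-1}=0):
  i=0: a_0=10, p_0 = 10*1 + 0 = 10, q_0 = 10*0 + 1 = 1.
  i=1: a_1=5, p_1 = 5*10 + 1 = 51, q_1 = 5*1 + 0 = 5.
Check: 51^2 - 104*5^2 = 2601 - 2600 = 1, so (x, y) = (51, 5) solves the equation, and by the theorem it is the least positive solution.

(x, y) = (51, 5)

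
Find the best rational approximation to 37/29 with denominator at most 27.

Expand x = 37/29 as a continued fraction with the Euclidean algorithm:
  37 = 1*29 + 8, so a_0 = 1.
  29 = 3*8 + 5, so a_1 = 3.
  8 = 1*5 + 3, so a_2 = 1.
  5 = 1*3 + 2, so a_3 = 1.
  3 = 1*2 + 1, so a_4 = 1.
  2 = 2*1 + 0, so a_5 = 2.
so x = [1; 3, 1, 1, 1, 2].
Convergents (p_i = a_i*p_{i-1} + p_{i-2}, q_i = a_i*q_{i-1} + q_{i-2} with p_{-2}=0, p_{-1}=1, q_{-2}=1, q_{-1}=0), until the denominator exceeds 27:
  i=0: a_0=1, p_0 = 1*1 + 0 = 1, q_0 = 1*0 + 1 = 1.
  i=1: a_1=3, p_1 = 3*1 + 1 = 4, q_1 = 3*1 + 0 = 3.
  i=2: a_2=1, p_2 = 1*4 + 1 = 5, q_2 = 1*3 + 1 = 4.
  i=3: a_3=1, p_3 = 1*5 + 4 = 9, q_3 = 1*4 + 3 = 7.
  i=4: a_4=1, p_4 = 1*9 + 5 = 14, q_4 = 1*7 + 4 = 11.
  i=5: a_5=2, p_5 = 2*14 + 9 = 37, q_5 = 2*11 + 7 = 29.
q_5 = 29 > 27, so the last convergent with denominator <= 27 is p_4/q_4 = 14/11.
The closest fraction with denominator <= 27 is either p_4/q_4 or the intermediate fraction (k*p_4 + p_3)/(k*q_4 + q_3) with the largest k >= 1 whose denominator stays <= 27; these approach x as k grows, and every other convergent or intermediate fraction in range is farther away.
Largest k: floor((27 - q_3)/q_4) = floor((27 - 7)/11) = 1.
That gives (1*14 + 9)/(1*11 + 7) = 23/18.
Compare the errors: |x - 14/11| = |37*11 - 14*29|/(29*11) = 1/319, and |x - 23/18| = |37*18 - 23*29|/(29*18) = 1/522.
Cross-multiplying, 1*319 = 319 < 522 = 1*522, so 1/522 is smaller: the intermediate fraction 23/18 is closer to x than 14/11.

23/18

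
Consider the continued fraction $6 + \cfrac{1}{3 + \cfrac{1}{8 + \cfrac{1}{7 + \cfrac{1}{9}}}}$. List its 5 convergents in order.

Using the convergent recurrence p_i = a_i*p_{i-1} + p_{i-2}, q_i = a_i*q_{i-1} + q_{i-2} with p_{-2}=0, p_{-1}=1, q_{-2}=1, q_{-1}=0:
  i=0: a_0=6, p_0 = 6*1 + 0 = 6, q_0 = 6*0 + 1 = 1.
  i=1: a_1=3, p_1 = 3*6 + 1 = 19, q_1 = 3*1 + 0 = 3.
  i=2: a_2=8, p_2 = 8*19 + 6 = 158, q_2 = 8*3 + 1 = 25.
  i=3: a_3=7, p_3 = 7*158 + 19 = 1125, q_3 = 7*25 + 3 = 178.
  i=4: a_4=9, p_4 = 9*1125 + 158 = 10283, q_4 = 9*178 + 25 = 1627.

6/1, 19/3, 158/25, 1125/178, 10283/1627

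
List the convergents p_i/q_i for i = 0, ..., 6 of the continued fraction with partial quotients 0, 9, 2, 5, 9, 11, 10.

0/1, 1/9, 2/19, 11/104, 101/955, 1122/10609, 11321/107045

Using the convergent recurrence p_i = a_i*p_{i-1} + p_{i-2}, q_i = a_i*q_{i-1} + q_{i-2} with p_{-2}=0, p_{-1}=1, q_{-2}=1, q_{-1}=0:
  i=0: a_0=0, p_0 = 0*1 + 0 = 0, q_0 = 0*0 + 1 = 1.
  i=1: a_1=9, p_1 = 9*0 + 1 = 1, q_1 = 9*1 + 0 = 9.
  i=2: a_2=2, p_2 = 2*1 + 0 = 2, q_2 = 2*9 + 1 = 19.
  i=3: a_3=5, p_3 = 5*2 + 1 = 11, q_3 = 5*19 + 9 = 104.
  i=4: a_4=9, p_4 = 9*11 + 2 = 101, q_4 = 9*104 + 19 = 955.
  i=5: a_5=11, p_5 = 11*101 + 11 = 1122, q_5 = 11*955 + 104 = 10609.
  i=6: a_6=10, p_6 = 10*1122 + 101 = 11321, q_6 = 10*10609 + 955 = 107045.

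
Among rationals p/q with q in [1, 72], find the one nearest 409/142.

72/25

Expand x = 409/142 as a continued fraction with the Euclidean algorithm:
  409 = 2*142 + 125, so a_0 = 2.
  142 = 1*125 + 17, so a_1 = 1.
  125 = 7*17 + 6, so a_2 = 7.
  17 = 2*6 + 5, so a_3 = 2.
  6 = 1*5 + 1, so a_4 = 1.
  5 = 5*1 + 0, so a_5 = 5.
so x = [2; 1, 7, 2, 1, 5].
Convergents (p_i = a_i*p_{i-1} + p_{i-2}, q_i = a_i*q_{i-1} + q_{i-2} with p_{-2}=0, p_{-1}=1, q_{-2}=1, q_{-1}=0), until the denominator exceeds 72:
  i=0: a_0=2, p_0 = 2*1 + 0 = 2, q_0 = 2*0 + 1 = 1.
  i=1: a_1=1, p_1 = 1*2 + 1 = 3, q_1 = 1*1 + 0 = 1.
  i=2: a_2=7, p_2 = 7*3 + 2 = 23, q_2 = 7*1 + 1 = 8.
  i=3: a_3=2, p_3 = 2*23 + 3 = 49, q_3 = 2*8 + 1 = 17.
  i=4: a_4=1, p_4 = 1*49 + 23 = 72, q_4 = 1*17 + 8 = 25.
  i=5: a_5=5, p_5 = 5*72 + 49 = 409, q_5 = 5*25 + 17 = 142.
q_5 = 142 > 72, so the last convergent with denominator <= 72 is p_4/q_4 = 72/25.
The closest fraction with denominator <= 72 is either p_4/q_4 or the intermediate fraction (k*p_4 + p_3)/(k*q_4 + q_3) with the largest k >= 1 whose denominator stays <= 72; these approach x as k grows, and every other convergent or intermediate fraction in range is farther away.
Largest k: floor((72 - q_3)/q_4) = floor((72 - 17)/25) = 2.
That gives (2*72 + 49)/(2*25 + 17) = 193/67.
Compare the errors: |x - 72/25| = |409*25 - 72*142|/(142*25) = 1/3550, and |x - 193/67| = |409*67 - 193*142|/(142*67) = 3/9514.
Cross-multiplying, 1*9514 = 9514 < 10650 = 3*3550, so 1/3550 is smaller: the convergent 72/25 is closer to x than 193/67.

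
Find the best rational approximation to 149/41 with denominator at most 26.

Expand x = 149/41 as a continued fraction with the Euclidean algorithm:
  149 = 3*41 + 26, so a_0 = 3.
  41 = 1*26 + 15, so a_1 = 1.
  26 = 1*15 + 11, so a_2 = 1.
  15 = 1*11 + 4, so a_3 = 1.
  11 = 2*4 + 3, so a_4 = 2.
  4 = 1*3 + 1, so a_5 = 1.
  3 = 3*1 + 0, so a_6 = 3.
so x = [3; 1, 1, 1, 2, 1, 3].
Convergents (p_i = a_i*p_{i-1} + p_{i-2}, q_i = a_i*q_{i-1} + q_{i-2} with p_{-2}=0, p_{-1}=1, q_{-2}=1, q_{-1}=0), until the denominator exceeds 26:
  i=0: a_0=3, p_0 = 3*1 + 0 = 3, q_0 = 3*0 + 1 = 1.
  i=1: a_1=1, p_1 = 1*3 + 1 = 4, q_1 = 1*1 + 0 = 1.
  i=2: a_2=1, p_2 = 1*4 + 3 = 7, q_2 = 1*1 + 1 = 2.
  i=3: a_3=1, p_3 = 1*7 + 4 = 11, q_3 = 1*2 + 1 = 3.
  i=4: a_4=2, p_4 = 2*11 + 7 = 29, q_4 = 2*3 + 2 = 8.
  i=5: a_5=1, p_5 = 1*29 + 11 = 40, q_5 = 1*8 + 3 = 11.
  i=6: a_6=3, p_6 = 3*40 + 29 = 149, q_6 = 3*11 + 8 = 41.
q_6 = 41 > 26, so the last convergent with denominator <= 26 is p_5/q_5 = 40/11.
The closest fraction with denominator <= 26 is either p_5/q_5 or the intermediate fraction (k*p_5 + p_4)/(k*q_5 + q_4) with the largest k >= 1 whose denominator stays <= 26; these approach x as k grows, and every other convergent or intermediate fraction in range is farther away.
Largest k: floor((26 - q_4)/q_5) = floor((26 - 8)/11) = 1.
That gives (1*40 + 29)/(1*11 + 8) = 69/19.
Compare the errors: |x - 40/11| = |149*11 - 40*41|/(41*11) = 1/451, and |x - 69/19| = |149*19 - 69*41|/(41*19) = 2/779.
Cross-multiplying, 1*779 = 779 < 902 = 2*451, so 1/451 is smaller: the convergent 40/11 is closer to x than 69/19.

40/11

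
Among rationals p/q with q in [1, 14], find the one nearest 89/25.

32/9

Expand x = 89/25 as a continued fraction with the Euclidean algorithm:
  89 = 3*25 + 14, so a_0 = 3.
  25 = 1*14 + 11, so a_1 = 1.
  14 = 1*11 + 3, so a_2 = 1.
  11 = 3*3 + 2, so a_3 = 3.
  3 = 1*2 + 1, so a_4 = 1.
  2 = 2*1 + 0, so a_5 = 2.
so x = [3; 1, 1, 3, 1, 2].
Convergents (p_i = a_i*p_{i-1} + p_{i-2}, q_i = a_i*q_{i-1} + q_{i-2} with p_{-2}=0, p_{-1}=1, q_{-2}=1, q_{-1}=0), until the denominator exceeds 14:
  i=0: a_0=3, p_0 = 3*1 + 0 = 3, q_0 = 3*0 + 1 = 1.
  i=1: a_1=1, p_1 = 1*3 + 1 = 4, q_1 = 1*1 + 0 = 1.
  i=2: a_2=1, p_2 = 1*4 + 3 = 7, q_2 = 1*1 + 1 = 2.
  i=3: a_3=3, p_3 = 3*7 + 4 = 25, q_3 = 3*2 + 1 = 7.
  i=4: a_4=1, p_4 = 1*25 + 7 = 32, q_4 = 1*7 + 2 = 9.
  i=5: a_5=2, p_5 = 2*32 + 25 = 89, q_5 = 2*9 + 7 = 25.
q_5 = 25 > 14, so the last convergent with denominator <= 14 is p_4/q_4 = 32/9.
The closest fraction with denominator <= 14 is either p_4/q_4 or the intermediate fraction (k*p_4 + p_3)/(k*q_4 + q_3) with the largest k >= 1 whose denominator stays <= 14; these approach x as k grows, and every other convergent or intermediate fraction in range is farther away.
Largest k: floor((14 - q_3)/q_4) = floor((14 - 7)/9) = 0.
Since k = 0, no intermediate fraction beyond p_4/q_4 has denominator <= 14, so the convergent 32/9 is the closest (its error is |89*9 - 32*25|/(25*9) = 1/225).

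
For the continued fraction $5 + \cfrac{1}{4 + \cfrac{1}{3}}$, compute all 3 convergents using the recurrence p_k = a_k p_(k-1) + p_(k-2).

5/1, 21/4, 68/13

Using the convergent recurrence p_i = a_i*p_{i-1} + p_{i-2}, q_i = a_i*q_{i-1} + q_{i-2} with p_{-2}=0, p_{-1}=1, q_{-2}=1, q_{-1}=0:
  i=0: a_0=5, p_0 = 5*1 + 0 = 5, q_0 = 5*0 + 1 = 1.
  i=1: a_1=4, p_1 = 4*5 + 1 = 21, q_1 = 4*1 + 0 = 4.
  i=2: a_2=3, p_2 = 3*21 + 5 = 68, q_2 = 3*4 + 1 = 13.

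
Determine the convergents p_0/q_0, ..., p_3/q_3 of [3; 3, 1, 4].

3/1, 10/3, 13/4, 62/19

Using the convergent recurrence p_i = a_i*p_{i-1} + p_{i-2}, q_i = a_i*q_{i-1} + q_{i-2} with p_{-2}=0, p_{-1}=1, q_{-2}=1, q_{-1}=0:
  i=0: a_0=3, p_0 = 3*1 + 0 = 3, q_0 = 3*0 + 1 = 1.
  i=1: a_1=3, p_1 = 3*3 + 1 = 10, q_1 = 3*1 + 0 = 3.
  i=2: a_2=1, p_2 = 1*10 + 3 = 13, q_2 = 1*3 + 1 = 4.
  i=3: a_3=4, p_3 = 4*13 + 10 = 62, q_3 = 4*4 + 3 = 19.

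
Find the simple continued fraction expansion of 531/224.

[2; 2, 1, 2, 3, 8]

Run the Euclidean algorithm on 531 and 224; the successive quotients are the partial quotients a_0, a_1, ... (each step inverts the fractional part left over by the previous one):
  531 = 2*224 + 83, so a_0 = 2.
  224 = 2*83 + 58, so a_1 = 2.
  83 = 1*58 + 25, so a_2 = 1.
  58 = 2*25 + 8, so a_3 = 2.
  25 = 3*8 + 1, so a_4 = 3.
  8 = 8*1 + 0, so a_5 = 8.
The remainder reaches 0 after 6 divisions, so the expansion has 6 partial quotients, read off in order.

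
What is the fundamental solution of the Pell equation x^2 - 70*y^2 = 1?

(x, y) = (251, 30)

First expand sqrt(70) as a continued fraction. With x_i = (sqrt(70) + m_i)/d_i and (m_0, d_0) = (0, 1): a_0 = floor(sqrt(70)) = 8, since 8^2 = 64 <= 70 < 81 = 9^2.
Iterate m_{i+1} = d_i*a_i - m_i, d_{i+1} = (70 - m_{i+1}^2)/d_i, a_{i+1} = floor((a_0 + m_{i+1})/d_{i+1}):
  m_1 = 1*8 - 0 = 8, d_1 = (70 - 8^2)/1 = 6/1 = 6, a_1 = floor((8 + 8)/6) = 2.
  m_2 = 6*2 - 8 = 4, d_2 = (70 - 4^2)/6 = 54/6 = 9, a_2 = floor((8 + 4)/9) = 1.
  m_3 = 9*1 - 4 = 5, d_3 = (70 - 5^2)/9 = 45/9 = 5, a_3 = floor((8 + 5)/5) = 2.
  m_4 = 5*2 - 5 = 5, d_4 = (70 - 5^2)/5 = 45/5 = 9, a_4 = floor((8 + 5)/9) = 1.
  m_5 = 9*1 - 5 = 4, d_5 = (70 - 4^2)/9 = 54/9 = 6, a_5 = floor((8 + 4)/6) = 2.
  m_6 = 6*2 - 4 = 8, d_6 = (70 - 8^2)/6 = 6/6 = 1, a_6 = floor((8 + 8)/1) = 16.
  m_7 = 1*16 - 8 = 8, d_7 = (70 - 8^2)/1 = 6/1 = 6: (m_7, d_7) = (m_1, d_1) = (8, 6), so from here the quotients repeat a_1, ..., a_6; the period length is 6.
So sqrt(70) = [8; (2, 1, 2, 1, 2, 16)] with period length k = 6.
k is even, so the fundamental solution of x^2 - 70y^2 = 1 is (p_{k-1}, q_{k-1}) = (p_5, q_5); compute convergents through index 5.
Convergents (p_i = a_i*p_{i-1} + p_{i-2}, q_i = a_i*q_{i-1} + q_{i-2} with p_{-2}=0, p_{-1}=1, q_{-2}=1, q_{-1}=0):
  i=0: a_0=8, p_0 = 8*1 + 0 = 8, q_0 = 8*0 + 1 = 1.
  i=1: a_1=2, p_1 = 2*8 + 1 = 17, q_1 = 2*1 + 0 = 2.
  i=2: a_2=1, p_2 = 1*17 + 8 = 25, q_2 = 1*2 + 1 = 3.
  i=3: a_3=2, p_3 = 2*25 + 17 = 67, q_3 = 2*3 + 2 = 8.
  i=4: a_4=1, p_4 = 1*67 + 25 = 92, q_4 = 1*8 + 3 = 11.
  i=5: a_5=2, p_5 = 2*92 + 67 = 251, q_5 = 2*11 + 8 = 30.
Check: 251^2 - 70*30^2 = 63001 - 63000 = 1, so (x, y) = (251, 30) solves the equation, and by the theorem it is the least positive solution.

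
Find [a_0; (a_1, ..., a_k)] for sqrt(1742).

[41; (1, 2, 1, 4, 6, 4, 1, 2, 1, 82)]

Write x_i = (sqrt(1742) + m_i)/d_i with (m_0, d_0) = (0, 1). a_0 = floor(sqrt(1742)) = 41, since 41^2 = 1681 <= 1742 < 1764 = 42^2.
Iterate m_{i+1} = d_i*a_i - m_i, d_{i+1} = (1742 - m_{i+1}^2)/d_i, a_{i+1} = floor((a_0 + m_{i+1})/d_{i+1}):
  m_1 = 1*41 - 0 = 41, d_1 = (1742 - 41^2)/1 = 61/1 = 61, a_1 = floor((41 + 41)/61) = 1.
  m_2 = 61*1 - 41 = 20, d_2 = (1742 - 20^2)/61 = 1342/61 = 22, a_2 = floor((41 + 20)/22) = 2.
  m_3 = 22*2 - 20 = 24, d_3 = (1742 - 24^2)/22 = 1166/22 = 53, a_3 = floor((41 + 24)/53) = 1.
  m_4 = 53*1 - 24 = 29, d_4 = (1742 - 29^2)/53 = 901/53 = 17, a_4 = floor((41 + 29)/17) = 4.
  m_5 = 17*4 - 29 = 39, d_5 = (1742 - 39^2)/17 = 221/17 = 13, a_5 = floor((41 + 39)/13) = 6.
  m_6 = 13*6 - 39 = 39, d_6 = (1742 - 39^2)/13 = 221/13 = 17, a_6 = floor((41 + 39)/17) = 4.
  m_7 = 17*4 - 39 = 29, d_7 = (1742 - 29^2)/17 = 901/17 = 53, a_7 = floor((41 + 29)/53) = 1.
  m_8 = 53*1 - 29 = 24, d_8 = (1742 - 24^2)/53 = 1166/53 = 22, a_8 = floor((41 + 24)/22) = 2.
  m_9 = 22*2 - 24 = 20, d_9 = (1742 - 20^2)/22 = 1342/22 = 61, a_9 = floor((41 + 20)/61) = 1.
  m_10 = 61*1 - 20 = 41, d_10 = (1742 - 41^2)/61 = 61/61 = 1, a_10 = floor((41 + 41)/1) = 82.
  m_11 = 1*82 - 41 = 41, d_11 = (1742 - 41^2)/1 = 61/1 = 61: (m_11, d_11) = (m_1, d_1) = (41, 61), so from here the quotients repeat a_1, ..., a_10; the period length is 10.
Hence the expansion of sqrt(1742) is a_0 = 41 followed by the repeating block 1, 2, 1, 4, 6, 4, 1, 2, 1, 82 (period 10).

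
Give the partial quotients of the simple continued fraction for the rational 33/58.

Run the Euclidean algorithm on 33 and 58; the successive quotients are the partial quotients a_0, a_1, ... (each step inverts the fractional part left over by the previous one):
  33 = 0*58 + 33, so a_0 = 0.
  58 = 1*33 + 25, so a_1 = 1.
  33 = 1*25 + 8, so a_2 = 1.
  25 = 3*8 + 1, so a_3 = 3.
  8 = 8*1 + 0, so a_4 = 8.
The remainder reaches 0 after 5 divisions, so the expansion has 5 partial quotients, read off in order.

[0; 1, 1, 3, 8]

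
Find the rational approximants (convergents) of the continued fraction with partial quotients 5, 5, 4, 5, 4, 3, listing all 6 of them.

5/1, 26/5, 109/21, 571/110, 2393/461, 7750/1493

Using the convergent recurrence p_i = a_i*p_{i-1} + p_{i-2}, q_i = a_i*q_{i-1} + q_{i-2} with p_{-2}=0, p_{-1}=1, q_{-2}=1, q_{-1}=0:
  i=0: a_0=5, p_0 = 5*1 + 0 = 5, q_0 = 5*0 + 1 = 1.
  i=1: a_1=5, p_1 = 5*5 + 1 = 26, q_1 = 5*1 + 0 = 5.
  i=2: a_2=4, p_2 = 4*26 + 5 = 109, q_2 = 4*5 + 1 = 21.
  i=3: a_3=5, p_3 = 5*109 + 26 = 571, q_3 = 5*21 + 5 = 110.
  i=4: a_4=4, p_4 = 4*571 + 109 = 2393, q_4 = 4*110 + 21 = 461.
  i=5: a_5=3, p_5 = 3*2393 + 571 = 7750, q_5 = 3*461 + 110 = 1493.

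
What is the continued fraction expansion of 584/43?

Run the Euclidean algorithm on 584 and 43; the successive quotients are the partial quotients a_0, a_1, ... (each step inverts the fractional part left over by the previous one):
  584 = 13*43 + 25, so a_0 = 13.
  43 = 1*25 + 18, so a_1 = 1.
  25 = 1*18 + 7, so a_2 = 1.
  18 = 2*7 + 4, so a_3 = 2.
  7 = 1*4 + 3, so a_4 = 1.
  4 = 1*3 + 1, so a_5 = 1.
  3 = 3*1 + 0, so a_6 = 3.
The remainder reaches 0 after 7 divisions, so the expansion has 7 partial quotients, read off in order.

[13; 1, 1, 2, 1, 1, 3]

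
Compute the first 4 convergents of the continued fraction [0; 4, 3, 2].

Using the convergent recurrence p_i = a_i*p_{i-1} + p_{i-2}, q_i = a_i*q_{i-1} + q_{i-2} with p_{-2}=0, p_{-1}=1, q_{-2}=1, q_{-1}=0:
  i=0: a_0=0, p_0 = 0*1 + 0 = 0, q_0 = 0*0 + 1 = 1.
  i=1: a_1=4, p_1 = 4*0 + 1 = 1, q_1 = 4*1 + 0 = 4.
  i=2: a_2=3, p_2 = 3*1 + 0 = 3, q_2 = 3*4 + 1 = 13.
  i=3: a_3=2, p_3 = 2*3 + 1 = 7, q_3 = 2*13 + 4 = 30.

0/1, 1/4, 3/13, 7/30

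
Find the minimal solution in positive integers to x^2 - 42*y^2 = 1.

First expand sqrt(42) as a continued fraction. With x_i = (sqrt(42) + m_i)/d_i and (m_0, d_0) = (0, 1): a_0 = floor(sqrt(42)) = 6, since 6^2 = 36 <= 42 < 49 = 7^2.
Iterate m_{i+1} = d_i*a_i - m_i, d_{i+1} = (42 - m_{i+1}^2)/d_i, a_{i+1} = floor((a_0 + m_{i+1})/d_{i+1}):
  m_1 = 1*6 - 0 = 6, d_1 = (42 - 6^2)/1 = 6/1 = 6, a_1 = floor((6 + 6)/6) = 2.
  m_2 = 6*2 - 6 = 6, d_2 = (42 - 6^2)/6 = 6/6 = 1, a_2 = floor((6 + 6)/1) = 12.
  m_3 = 1*12 - 6 = 6, d_3 = (42 - 6^2)/1 = 6/1 = 6: (m_3, d_3) = (m_1, d_1) = (6, 6), so from here the quotients repeat a_1, a_2; the period length is 2.
So sqrt(42) = [6; (2, 12)] with period length k = 2.
k is even, so the fundamental solution of x^2 - 42y^2 = 1 is (p_{k-1}, q_{k-1}) = (p_1, q_1); compute convergents through index 1.
Convergents (p_i = a_i*p_{i-1} + p_{i-2}, q_i = a_i*q_{i-1} + q_{i-2} with p_{-2}=0, p_{-1}=1, q_{-2}=1, q_{-1}=0):
  i=0: a_0=6, p_0 = 6*1 + 0 = 6, q_0 = 6*0 + 1 = 1.
  i=1: a_1=2, p_1 = 2*6 + 1 = 13, q_1 = 2*1 + 0 = 2.
Check: 13^2 - 42*2^2 = 169 - 168 = 1, so (x, y) = (13, 2) solves the equation, and by the theorem it is the least positive solution.

(x, y) = (13, 2)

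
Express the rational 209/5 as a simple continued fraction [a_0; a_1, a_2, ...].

[41; 1, 4]

Run the Euclidean algorithm on 209 and 5; the successive quotients are the partial quotients a_0, a_1, ... (each step inverts the fractional part left over by the previous one):
  209 = 41*5 + 4, so a_0 = 41.
  5 = 1*4 + 1, so a_1 = 1.
  4 = 4*1 + 0, so a_2 = 4.
The remainder reaches 0 after 3 divisions, so the expansion has 3 partial quotients, read off in order.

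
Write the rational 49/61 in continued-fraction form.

Run the Euclidean algorithm on 49 and 61; the successive quotients are the partial quotients a_0, a_1, ... (each step inverts the fractional part left over by the previous one):
  49 = 0*61 + 49, so a_0 = 0.
  61 = 1*49 + 12, so a_1 = 1.
  49 = 4*12 + 1, so a_2 = 4.
  12 = 12*1 + 0, so a_3 = 12.
The remainder reaches 0 after 4 divisions, so the expansion has 4 partial quotients, read off in order.

[0; 1, 4, 12]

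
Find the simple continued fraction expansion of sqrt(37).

Write x_i = (sqrt(37) + m_i)/d_i with (m_0, d_0) = (0, 1). a_0 = floor(sqrt(37)) = 6, since 6^2 = 36 <= 37 < 49 = 7^2.
Iterate m_{i+1} = d_i*a_i - m_i, d_{i+1} = (37 - m_{i+1}^2)/d_i, a_{i+1} = floor((a_0 + m_{i+1})/d_{i+1}):
  m_1 = 1*6 - 0 = 6, d_1 = (37 - 6^2)/1 = 1/1 = 1, a_1 = floor((6 + 6)/1) = 12.
  m_2 = 1*12 - 6 = 6, d_2 = (37 - 6^2)/1 = 1/1 = 1: (m_2, d_2) = (m_1, d_1) = (6, 1), so from here the quotient a_1 repeats; the period length is 1.
Hence the expansion of sqrt(37) is a_0 = 6 followed by the repeating block 12 (period 1).

[6; (12)]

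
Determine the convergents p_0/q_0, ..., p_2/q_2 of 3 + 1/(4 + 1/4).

3/1, 13/4, 55/17

Using the convergent recurrence p_i = a_i*p_{i-1} + p_{i-2}, q_i = a_i*q_{i-1} + q_{i-2} with p_{-2}=0, p_{-1}=1, q_{-2}=1, q_{-1}=0:
  i=0: a_0=3, p_0 = 3*1 + 0 = 3, q_0 = 3*0 + 1 = 1.
  i=1: a_1=4, p_1 = 4*3 + 1 = 13, q_1 = 4*1 + 0 = 4.
  i=2: a_2=4, p_2 = 4*13 + 3 = 55, q_2 = 4*4 + 1 = 17.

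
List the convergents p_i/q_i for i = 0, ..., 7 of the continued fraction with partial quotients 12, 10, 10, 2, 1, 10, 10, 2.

12/1, 121/10, 1222/101, 2565/212, 3787/313, 40435/3342, 408137/33733, 856709/70808

Using the convergent recurrence p_i = a_i*p_{i-1} + p_{i-2}, q_i = a_i*q_{i-1} + q_{i-2} with p_{-2}=0, p_{-1}=1, q_{-2}=1, q_{-1}=0:
  i=0: a_0=12, p_0 = 12*1 + 0 = 12, q_0 = 12*0 + 1 = 1.
  i=1: a_1=10, p_1 = 10*12 + 1 = 121, q_1 = 10*1 + 0 = 10.
  i=2: a_2=10, p_2 = 10*121 + 12 = 1222, q_2 = 10*10 + 1 = 101.
  i=3: a_3=2, p_3 = 2*1222 + 121 = 2565, q_3 = 2*101 + 10 = 212.
  i=4: a_4=1, p_4 = 1*2565 + 1222 = 3787, q_4 = 1*212 + 101 = 313.
  i=5: a_5=10, p_5 = 10*3787 + 2565 = 40435, q_5 = 10*313 + 212 = 3342.
  i=6: a_6=10, p_6 = 10*40435 + 3787 = 408137, q_6 = 10*3342 + 313 = 33733.
  i=7: a_7=2, p_7 = 2*408137 + 40435 = 856709, q_7 = 2*33733 + 3342 = 70808.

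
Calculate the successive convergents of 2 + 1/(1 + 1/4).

2/1, 3/1, 14/5

Using the convergent recurrence p_i = a_i*p_{i-1} + p_{i-2}, q_i = a_i*q_{i-1} + q_{i-2} with p_{-2}=0, p_{-1}=1, q_{-2}=1, q_{-1}=0:
  i=0: a_0=2, p_0 = 2*1 + 0 = 2, q_0 = 2*0 + 1 = 1.
  i=1: a_1=1, p_1 = 1*2 + 1 = 3, q_1 = 1*1 + 0 = 1.
  i=2: a_2=4, p_2 = 4*3 + 2 = 14, q_2 = 4*1 + 1 = 5.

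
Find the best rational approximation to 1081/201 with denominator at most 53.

Expand x = 1081/201 as a continued fraction with the Euclidean algorithm:
  1081 = 5*201 + 76, so a_0 = 5.
  201 = 2*76 + 49, so a_1 = 2.
  76 = 1*49 + 27, so a_2 = 1.
  49 = 1*27 + 22, so a_3 = 1.
  27 = 1*22 + 5, so a_4 = 1.
  22 = 4*5 + 2, so a_5 = 4.
  5 = 2*2 + 1, so a_6 = 2.
  2 = 2*1 + 0, so a_7 = 2.
so x = [5; 2, 1, 1, 1, 4, 2, 2].
Convergents (p_i = a_i*p_{i-1} + p_{i-2}, q_i = a_i*q_{i-1} + q_{i-2} with p_{-2}=0, p_{-1}=1, q_{-2}=1, q_{-1}=0), until the denominator exceeds 53:
  i=0: a_0=5, p_0 = 5*1 + 0 = 5, q_0 = 5*0 + 1 = 1.
  i=1: a_1=2, p_1 = 2*5 + 1 = 11, q_1 = 2*1 + 0 = 2.
  i=2: a_2=1, p_2 = 1*11 + 5 = 16, q_2 = 1*2 + 1 = 3.
  i=3: a_3=1, p_3 = 1*16 + 11 = 27, q_3 = 1*3 + 2 = 5.
  i=4: a_4=1, p_4 = 1*27 + 16 = 43, q_4 = 1*5 + 3 = 8.
  i=5: a_5=4, p_5 = 4*43 + 27 = 199, q_5 = 4*8 + 5 = 37.
  i=6: a_6=2, p_6 = 2*199 + 43 = 441, q_6 = 2*37 + 8 = 82.
q_6 = 82 > 53, so the last convergent with denominator <= 53 is p_5/q_5 = 199/37.
The closest fraction with denominator <= 53 is either p_5/q_5 or the intermediate fraction (k*p_5 + p_4)/(k*q_5 + q_4) with the largest k >= 1 whose denominator stays <= 53; these approach x as k grows, and every other convergent or intermediate fraction in range is farther away.
Largest k: floor((53 - q_4)/q_5) = floor((53 - 8)/37) = 1.
That gives (1*199 + 43)/(1*37 + 8) = 242/45.
Compare the errors: |x - 199/37| = |1081*37 - 199*201|/(201*37) = 2/7437, and |x - 242/45| = |1081*45 - 242*201|/(201*45) = 3/9045.
Cross-multiplying, 2*9045 = 18090 < 22311 = 3*7437, so 2/7437 is smaller: the convergent 199/37 is closer to x than 242/45.

199/37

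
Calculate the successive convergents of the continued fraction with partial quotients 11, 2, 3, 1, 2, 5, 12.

Using the convergent recurrence p_i = a_i*p_{i-1} + p_{i-2}, q_i = a_i*q_{i-1} + q_{i-2} with p_{-2}=0, p_{-1}=1, q_{-2}=1, q_{-1}=0:
  i=0: a_0=11, p_0 = 11*1 + 0 = 11, q_0 = 11*0 + 1 = 1.
  i=1: a_1=2, p_1 = 2*11 + 1 = 23, q_1 = 2*1 + 0 = 2.
  i=2: a_2=3, p_2 = 3*23 + 11 = 80, q_2 = 3*2 + 1 = 7.
  i=3: a_3=1, p_3 = 1*80 + 23 = 103, q_3 = 1*7 + 2 = 9.
  i=4: a_4=2, p_4 = 2*103 + 80 = 286, q_4 = 2*9 + 7 = 25.
  i=5: a_5=5, p_5 = 5*286 + 103 = 1533, q_5 = 5*25 + 9 = 134.
  i=6: a_6=12, p_6 = 12*1533 + 286 = 18682, q_6 = 12*134 + 25 = 1633.

11/1, 23/2, 80/7, 103/9, 286/25, 1533/134, 18682/1633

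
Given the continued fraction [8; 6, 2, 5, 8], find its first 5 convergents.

8/1, 49/6, 106/13, 579/71, 4738/581

Using the convergent recurrence p_i = a_i*p_{i-1} + p_{i-2}, q_i = a_i*q_{i-1} + q_{i-2} with p_{-2}=0, p_{-1}=1, q_{-2}=1, q_{-1}=0:
  i=0: a_0=8, p_0 = 8*1 + 0 = 8, q_0 = 8*0 + 1 = 1.
  i=1: a_1=6, p_1 = 6*8 + 1 = 49, q_1 = 6*1 + 0 = 6.
  i=2: a_2=2, p_2 = 2*49 + 8 = 106, q_2 = 2*6 + 1 = 13.
  i=3: a_3=5, p_3 = 5*106 + 49 = 579, q_3 = 5*13 + 6 = 71.
  i=4: a_4=8, p_4 = 8*579 + 106 = 4738, q_4 = 8*71 + 13 = 581.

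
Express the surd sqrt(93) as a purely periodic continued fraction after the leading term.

Write x_i = (sqrt(93) + m_i)/d_i with (m_0, d_0) = (0, 1). a_0 = floor(sqrt(93)) = 9, since 9^2 = 81 <= 93 < 100 = 10^2.
Iterate m_{i+1} = d_i*a_i - m_i, d_{i+1} = (93 - m_{i+1}^2)/d_i, a_{i+1} = floor((a_0 + m_{i+1})/d_{i+1}):
  m_1 = 1*9 - 0 = 9, d_1 = (93 - 9^2)/1 = 12/1 = 12, a_1 = floor((9 + 9)/12) = 1.
  m_2 = 12*1 - 9 = 3, d_2 = (93 - 3^2)/12 = 84/12 = 7, a_2 = floor((9 + 3)/7) = 1.
  m_3 = 7*1 - 3 = 4, d_3 = (93 - 4^2)/7 = 77/7 = 11, a_3 = floor((9 + 4)/11) = 1.
  m_4 = 11*1 - 4 = 7, d_4 = (93 - 7^2)/11 = 44/11 = 4, a_4 = floor((9 + 7)/4) = 4.
  m_5 = 4*4 - 7 = 9, d_5 = (93 - 9^2)/4 = 12/4 = 3, a_5 = floor((9 + 9)/3) = 6.
  m_6 = 3*6 - 9 = 9, d_6 = (93 - 9^2)/3 = 12/3 = 4, a_6 = floor((9 + 9)/4) = 4.
  m_7 = 4*4 - 9 = 7, d_7 = (93 - 7^2)/4 = 44/4 = 11, a_7 = floor((9 + 7)/11) = 1.
  m_8 = 11*1 - 7 = 4, d_8 = (93 - 4^2)/11 = 77/11 = 7, a_8 = floor((9 + 4)/7) = 1.
  m_9 = 7*1 - 4 = 3, d_9 = (93 - 3^2)/7 = 84/7 = 12, a_9 = floor((9 + 3)/12) = 1.
  m_10 = 12*1 - 3 = 9, d_10 = (93 - 9^2)/12 = 12/12 = 1, a_10 = floor((9 + 9)/1) = 18.
  m_11 = 1*18 - 9 = 9, d_11 = (93 - 9^2)/1 = 12/1 = 12: (m_11, d_11) = (m_1, d_1) = (9, 12), so from here the quotients repeat a_1, ..., a_10; the period length is 10.
Hence the expansion of sqrt(93) is a_0 = 9 followed by the repeating block 1, 1, 1, 4, 6, 4, 1, 1, 1, 18 (period 10).

[9; (1, 1, 1, 4, 6, 4, 1, 1, 1, 18)]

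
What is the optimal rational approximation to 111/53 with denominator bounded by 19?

Expand x = 111/53 as a continued fraction with the Euclidean algorithm:
  111 = 2*53 + 5, so a_0 = 2.
  53 = 10*5 + 3, so a_1 = 10.
  5 = 1*3 + 2, so a_2 = 1.
  3 = 1*2 + 1, so a_3 = 1.
  2 = 2*1 + 0, so a_4 = 2.
so x = [2; 10, 1, 1, 2].
Convergents (p_i = a_i*p_{i-1} + p_{i-2}, q_i = a_i*q_{i-1} + q_{i-2} with p_{-2}=0, p_{-1}=1, q_{-2}=1, q_{-1}=0), until the denominator exceeds 19:
  i=0: a_0=2, p_0 = 2*1 + 0 = 2, q_0 = 2*0 + 1 = 1.
  i=1: a_1=10, p_1 = 10*2 + 1 = 21, q_1 = 10*1 + 0 = 10.
  i=2: a_2=1, p_2 = 1*21 + 2 = 23, q_2 = 1*10 + 1 = 11.
  i=3: a_3=1, p_3 = 1*23 + 21 = 44, q_3 = 1*11 + 10 = 21.
q_3 = 21 > 19, so the last convergent with denominator <= 19 is p_2/q_2 = 23/11.
The closest fraction with denominator <= 19 is either p_2/q_2 or the intermediate fraction (k*p_2 + p_1)/(k*q_2 + q_1) with the largest k >= 1 whose denominator stays <= 19; these approach x as k grows, and every other convergent or intermediate fraction in range is farther away.
Largest k: floor((19 - q_1)/q_2) = floor((19 - 10)/11) = 0.
Since k = 0, no intermediate fraction beyond p_2/q_2 has denominator <= 19, so the convergent 23/11 is the closest (its error is |111*11 - 23*53|/(53*11) = 2/583).

23/11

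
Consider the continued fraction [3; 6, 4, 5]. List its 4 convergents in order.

Using the convergent recurrence p_i = a_i*p_{i-1} + p_{i-2}, q_i = a_i*q_{i-1} + q_{i-2} with p_{-2}=0, p_{-1}=1, q_{-2}=1, q_{-1}=0:
  i=0: a_0=3, p_0 = 3*1 + 0 = 3, q_0 = 3*0 + 1 = 1.
  i=1: a_1=6, p_1 = 6*3 + 1 = 19, q_1 = 6*1 + 0 = 6.
  i=2: a_2=4, p_2 = 4*19 + 3 = 79, q_2 = 4*6 + 1 = 25.
  i=3: a_3=5, p_3 = 5*79 + 19 = 414, q_3 = 5*25 + 6 = 131.

3/1, 19/6, 79/25, 414/131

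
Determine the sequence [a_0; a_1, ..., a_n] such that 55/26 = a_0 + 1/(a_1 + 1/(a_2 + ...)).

[2; 8, 1, 2]

Run the Euclidean algorithm on 55 and 26; the successive quotients are the partial quotients a_0, a_1, ... (each step inverts the fractional part left over by the previous one):
  55 = 2*26 + 3, so a_0 = 2.
  26 = 8*3 + 2, so a_1 = 8.
  3 = 1*2 + 1, so a_2 = 1.
  2 = 2*1 + 0, so a_3 = 2.
The remainder reaches 0 after 4 divisions, so the expansion has 4 partial quotients, read off in order.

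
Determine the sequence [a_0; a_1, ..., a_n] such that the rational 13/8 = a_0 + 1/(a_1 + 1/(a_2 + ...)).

[1; 1, 1, 1, 2]

Run the Euclidean algorithm on 13 and 8; the successive quotients are the partial quotients a_0, a_1, ... (each step inverts the fractional part left over by the previous one):
  13 = 1*8 + 5, so a_0 = 1.
  8 = 1*5 + 3, so a_1 = 1.
  5 = 1*3 + 2, so a_2 = 1.
  3 = 1*2 + 1, so a_3 = 1.
  2 = 2*1 + 0, so a_4 = 2.
The remainder reaches 0 after 5 divisions, so the expansion has 5 partial quotients, read off in order.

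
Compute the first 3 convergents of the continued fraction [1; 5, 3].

1/1, 6/5, 19/16

Using the convergent recurrence p_i = a_i*p_{i-1} + p_{i-2}, q_i = a_i*q_{i-1} + q_{i-2} with p_{-2}=0, p_{-1}=1, q_{-2}=1, q_{-1}=0:
  i=0: a_0=1, p_0 = 1*1 + 0 = 1, q_0 = 1*0 + 1 = 1.
  i=1: a_1=5, p_1 = 5*1 + 1 = 6, q_1 = 5*1 + 0 = 5.
  i=2: a_2=3, p_2 = 3*6 + 1 = 19, q_2 = 3*5 + 1 = 16.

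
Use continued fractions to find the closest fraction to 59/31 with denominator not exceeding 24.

Expand x = 59/31 as a continued fraction with the Euclidean algorithm:
  59 = 1*31 + 28, so a_0 = 1.
  31 = 1*28 + 3, so a_1 = 1.
  28 = 9*3 + 1, so a_2 = 9.
  3 = 3*1 + 0, so a_3 = 3.
so x = [1; 1, 9, 3].
Convergents (p_i = a_i*p_{i-1} + p_{i-2}, q_i = a_i*q_{i-1} + q_{i-2} with p_{-2}=0, p_{-1}=1, q_{-2}=1, q_{-1}=0), until the denominator exceeds 24:
  i=0: a_0=1, p_0 = 1*1 + 0 = 1, q_0 = 1*0 + 1 = 1.
  i=1: a_1=1, p_1 = 1*1 + 1 = 2, q_1 = 1*1 + 0 = 1.
  i=2: a_2=9, p_2 = 9*2 + 1 = 19, q_2 = 9*1 + 1 = 10.
  i=3: a_3=3, p_3 = 3*19 + 2 = 59, q_3 = 3*10 + 1 = 31.
q_3 = 31 > 24, so the last convergent with denominator <= 24 is p_2/q_2 = 19/10.
The closest fraction with denominator <= 24 is either p_2/q_2 or the intermediate fraction (k*p_2 + p_1)/(k*q_2 + q_1) with the largest k >= 1 whose denominator stays <= 24; these approach x as k grows, and every other convergent or intermediate fraction in range is farther away.
Largest k: floor((24 - q_1)/q_2) = floor((24 - 1)/10) = 2.
That gives (2*19 + 2)/(2*10 + 1) = 40/21.
Compare the errors: |x - 19/10| = |59*10 - 19*31|/(31*10) = 1/310, and |x - 40/21| = |59*21 - 40*31|/(31*21) = 1/651.
Cross-multiplying, 1*310 = 310 < 651 = 1*651, so 1/651 is smaller: the intermediate fraction 40/21 is closer to x than 19/10.

40/21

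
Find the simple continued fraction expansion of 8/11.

Run the Euclidean algorithm on 8 and 11; the successive quotients are the partial quotients a_0, a_1, ... (each step inverts the fractional part left over by the previous one):
  8 = 0*11 + 8, so a_0 = 0.
  11 = 1*8 + 3, so a_1 = 1.
  8 = 2*3 + 2, so a_2 = 2.
  3 = 1*2 + 1, so a_3 = 1.
  2 = 2*1 + 0, so a_4 = 2.
The remainder reaches 0 after 5 divisions, so the expansion has 5 partial quotients, read off in order.

[0; 1, 2, 1, 2]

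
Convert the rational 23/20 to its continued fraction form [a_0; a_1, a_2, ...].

Run the Euclidean algorithm on 23 and 20; the successive quotients are the partial quotients a_0, a_1, ... (each step inverts the fractional part left over by the previous one):
  23 = 1*20 + 3, so a_0 = 1.
  20 = 6*3 + 2, so a_1 = 6.
  3 = 1*2 + 1, so a_2 = 1.
  2 = 2*1 + 0, so a_3 = 2.
The remainder reaches 0 after 4 divisions, so the expansion has 4 partial quotients, read off in order.

[1; 6, 1, 2]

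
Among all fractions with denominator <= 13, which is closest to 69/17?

Expand x = 69/17 as a continued fraction with the Euclidean algorithm:
  69 = 4*17 + 1, so a_0 = 4.
  17 = 17*1 + 0, so a_1 = 17.
so x = [4; 17].
Convergents (p_i = a_i*p_{i-1} + p_{i-2}, q_i = a_i*q_{i-1} + q_{i-2} with p_{-2}=0, p_{-1}=1, q_{-2}=1, q_{-1}=0), until the denominator exceeds 13:
  i=0: a_0=4, p_0 = 4*1 + 0 = 4, q_0 = 4*0 + 1 = 1.
  i=1: a_1=17, p_1 = 17*4 + 1 = 69, q_1 = 17*1 + 0 = 17.
q_1 = 17 > 13, so the last convergent with denominator <= 13 is p_0/q_0 = 4/1.
The closest fraction with denominator <= 13 is either p_0/q_0 or the intermediate fraction (k*p_0 + p_{-1})/(k*q_0 + q_{-1}) with the largest k >= 1 whose denominator stays <= 13; these approach x as k grows, and every other convergent or intermediate fraction in range is farther away.
Largest k: floor((13 - q_{-1})/q_0) = floor((13 - 0)/1) = 13 (using the seeds p_{-1} = 1, q_{-1} = 0).
That gives (13*4 + 1)/(13*1 + 0) = 53/13.
Compare the errors: |x - 4/1| = |69*1 - 4*17|/(17*1) = 1/17, and |x - 53/13| = |69*13 - 53*17|/(17*13) = 4/221.
Cross-multiplying, 4*17 = 68 < 221 = 1*221, so 4/221 is smaller: the intermediate fraction 53/13 is closer to x than 4/1.

53/13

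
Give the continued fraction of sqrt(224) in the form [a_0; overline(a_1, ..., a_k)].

Write x_i = (sqrt(224) + m_i)/d_i with (m_0, d_0) = (0, 1). a_0 = floor(sqrt(224)) = 14, since 14^2 = 196 <= 224 < 225 = 15^2.
Iterate m_{i+1} = d_i*a_i - m_i, d_{i+1} = (224 - m_{i+1}^2)/d_i, a_{i+1} = floor((a_0 + m_{i+1})/d_{i+1}):
  m_1 = 1*14 - 0 = 14, d_1 = (224 - 14^2)/1 = 28/1 = 28, a_1 = floor((14 + 14)/28) = 1.
  m_2 = 28*1 - 14 = 14, d_2 = (224 - 14^2)/28 = 28/28 = 1, a_2 = floor((14 + 14)/1) = 28.
  m_3 = 1*28 - 14 = 14, d_3 = (224 - 14^2)/1 = 28/1 = 28: (m_3, d_3) = (m_1, d_1) = (14, 28), so from here the quotients repeat a_1, a_2; the period length is 2.
Hence the expansion of sqrt(224) is a_0 = 14 followed by the repeating block 1, 28 (period 2).

[14; overline(1, 28)]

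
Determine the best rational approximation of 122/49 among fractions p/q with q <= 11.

5/2

Expand x = 122/49 as a continued fraction with the Euclidean algorithm:
  122 = 2*49 + 24, so a_0 = 2.
  49 = 2*24 + 1, so a_1 = 2.
  24 = 24*1 + 0, so a_2 = 24.
so x = [2; 2, 24].
Convergents (p_i = a_i*p_{i-1} + p_{i-2}, q_i = a_i*q_{i-1} + q_{i-2} with p_{-2}=0, p_{-1}=1, q_{-2}=1, q_{-1}=0), until the denominator exceeds 11:
  i=0: a_0=2, p_0 = 2*1 + 0 = 2, q_0 = 2*0 + 1 = 1.
  i=1: a_1=2, p_1 = 2*2 + 1 = 5, q_1 = 2*1 + 0 = 2.
  i=2: a_2=24, p_2 = 24*5 + 2 = 122, q_2 = 24*2 + 1 = 49.
q_2 = 49 > 11, so the last convergent with denominator <= 11 is p_1/q_1 = 5/2.
The closest fraction with denominator <= 11 is either p_1/q_1 or the intermediate fraction (k*p_1 + p_0)/(k*q_1 + q_0) with the largest k >= 1 whose denominator stays <= 11; these approach x as k grows, and every other convergent or intermediate fraction in range is farther away.
Largest k: floor((11 - q_0)/q_1) = floor((11 - 1)/2) = 5.
That gives (5*5 + 2)/(5*2 + 1) = 27/11.
Compare the errors: |x - 5/2| = |122*2 - 5*49|/(49*2) = 1/98, and |x - 27/11| = |122*11 - 27*49|/(49*11) = 19/539.
Cross-multiplying, 1*539 = 539 < 1862 = 19*98, so 1/98 is smaller: the convergent 5/2 is closer to x than 27/11.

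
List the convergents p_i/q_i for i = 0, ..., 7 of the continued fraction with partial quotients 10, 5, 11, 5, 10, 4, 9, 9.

10/1, 51/5, 571/56, 2906/285, 29631/2906, 121430/11909, 1122501/110087, 10223939/1002692

Using the convergent recurrence p_i = a_i*p_{i-1} + p_{i-2}, q_i = a_i*q_{i-1} + q_{i-2} with p_{-2}=0, p_{-1}=1, q_{-2}=1, q_{-1}=0:
  i=0: a_0=10, p_0 = 10*1 + 0 = 10, q_0 = 10*0 + 1 = 1.
  i=1: a_1=5, p_1 = 5*10 + 1 = 51, q_1 = 5*1 + 0 = 5.
  i=2: a_2=11, p_2 = 11*51 + 10 = 571, q_2 = 11*5 + 1 = 56.
  i=3: a_3=5, p_3 = 5*571 + 51 = 2906, q_3 = 5*56 + 5 = 285.
  i=4: a_4=10, p_4 = 10*2906 + 571 = 29631, q_4 = 10*285 + 56 = 2906.
  i=5: a_5=4, p_5 = 4*29631 + 2906 = 121430, q_5 = 4*2906 + 285 = 11909.
  i=6: a_6=9, p_6 = 9*121430 + 29631 = 1122501, q_6 = 9*11909 + 2906 = 110087.
  i=7: a_7=9, p_7 = 9*1122501 + 121430 = 10223939, q_7 = 9*110087 + 11909 = 1002692.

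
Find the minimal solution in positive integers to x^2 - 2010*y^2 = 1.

First expand sqrt(2010) as a continued fraction. With x_i = (sqrt(2010) + m_i)/d_i and (m_0, d_0) = (0, 1): a_0 = floor(sqrt(2010)) = 44, since 44^2 = 1936 <= 2010 < 2025 = 45^2.
Iterate m_{i+1} = d_i*a_i - m_i, d_{i+1} = (2010 - m_{i+1}^2)/d_i, a_{i+1} = floor((a_0 + m_{i+1})/d_{i+1}):
  m_1 = 1*44 - 0 = 44, d_1 = (2010 - 44^2)/1 = 74/1 = 74, a_1 = floor((44 + 44)/74) = 1.
  m_2 = 74*1 - 44 = 30, d_2 = (2010 - 30^2)/74 = 1110/74 = 15, a_2 = floor((44 + 30)/15) = 4.
  m_3 = 15*4 - 30 = 30, d_3 = (2010 - 30^2)/15 = 1110/15 = 74, a_3 = floor((44 + 30)/74) = 1.
  m_4 = 74*1 - 30 = 44, d_4 = (2010 - 44^2)/74 = 74/74 = 1, a_4 = floor((44 + 44)/1) = 88.
  m_5 = 1*88 - 44 = 44, d_5 = (2010 - 44^2)/1 = 74/1 = 74: (m_5, d_5) = (m_1, d_1) = (44, 74), so from here the quotients repeat a_1, ..., a_4; the period length is 4.
So sqrt(2010) = [44; (1, 4, 1, 88)] with period length k = 4.
k is even, so the fundamental solution of x^2 - 2010y^2 = 1 is (p_{k-1}, q_{k-1}) = (p_3, q_3); compute convergents through index 3.
Convergents (p_i = a_i*p_{i-1} + p_{i-2}, q_i = a_i*q_{i-1} + q_{i-2} with p_{-2}=0, p_{-1}=1, q_{-2}=1, q_{-1}=0):
  i=0: a_0=44, p_0 = 44*1 + 0 = 44, q_0 = 44*0 + 1 = 1.
  i=1: a_1=1, p_1 = 1*44 + 1 = 45, q_1 = 1*1 + 0 = 1.
  i=2: a_2=4, p_2 = 4*45 + 44 = 224, q_2 = 4*1 + 1 = 5.
  i=3: a_3=1, p_3 = 1*224 + 45 = 269, q_3 = 1*5 + 1 = 6.
Check: 269^2 - 2010*6^2 = 72361 - 72360 = 1, so (x, y) = (269, 6) solves the equation, and by the theorem it is the least positive solution.

(x, y) = (269, 6)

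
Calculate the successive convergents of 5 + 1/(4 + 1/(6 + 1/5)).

5/1, 21/4, 131/25, 676/129

Using the convergent recurrence p_i = a_i*p_{i-1} + p_{i-2}, q_i = a_i*q_{i-1} + q_{i-2} with p_{-2}=0, p_{-1}=1, q_{-2}=1, q_{-1}=0:
  i=0: a_0=5, p_0 = 5*1 + 0 = 5, q_0 = 5*0 + 1 = 1.
  i=1: a_1=4, p_1 = 4*5 + 1 = 21, q_1 = 4*1 + 0 = 4.
  i=2: a_2=6, p_2 = 6*21 + 5 = 131, q_2 = 6*4 + 1 = 25.
  i=3: a_3=5, p_3 = 5*131 + 21 = 676, q_3 = 5*25 + 4 = 129.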